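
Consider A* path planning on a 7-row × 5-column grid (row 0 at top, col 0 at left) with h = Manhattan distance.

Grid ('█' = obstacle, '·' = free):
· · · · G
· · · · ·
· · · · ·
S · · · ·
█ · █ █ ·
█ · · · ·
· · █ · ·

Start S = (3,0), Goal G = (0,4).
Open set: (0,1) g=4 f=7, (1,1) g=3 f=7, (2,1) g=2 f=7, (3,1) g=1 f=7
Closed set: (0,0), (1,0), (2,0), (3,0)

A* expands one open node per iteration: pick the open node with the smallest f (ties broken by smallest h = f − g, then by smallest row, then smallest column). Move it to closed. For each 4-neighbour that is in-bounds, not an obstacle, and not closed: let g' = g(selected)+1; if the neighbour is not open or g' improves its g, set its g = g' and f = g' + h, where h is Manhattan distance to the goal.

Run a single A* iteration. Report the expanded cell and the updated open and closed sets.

step 1: expand (0,1) (f=7, h=3) → closed; open now [(0,2) g=5 f=7, (1,1) g=3 f=7, (2,1) g=2 f=7, (3,1) g=1 f=7]

expanded=(0,1); open=[(0,2) g=5 f=7, (1,1) g=3 f=7, (2,1) g=2 f=7, (3,1) g=1 f=7]; closed=[(0,0), (0,1), (1,0), (2,0), (3,0)]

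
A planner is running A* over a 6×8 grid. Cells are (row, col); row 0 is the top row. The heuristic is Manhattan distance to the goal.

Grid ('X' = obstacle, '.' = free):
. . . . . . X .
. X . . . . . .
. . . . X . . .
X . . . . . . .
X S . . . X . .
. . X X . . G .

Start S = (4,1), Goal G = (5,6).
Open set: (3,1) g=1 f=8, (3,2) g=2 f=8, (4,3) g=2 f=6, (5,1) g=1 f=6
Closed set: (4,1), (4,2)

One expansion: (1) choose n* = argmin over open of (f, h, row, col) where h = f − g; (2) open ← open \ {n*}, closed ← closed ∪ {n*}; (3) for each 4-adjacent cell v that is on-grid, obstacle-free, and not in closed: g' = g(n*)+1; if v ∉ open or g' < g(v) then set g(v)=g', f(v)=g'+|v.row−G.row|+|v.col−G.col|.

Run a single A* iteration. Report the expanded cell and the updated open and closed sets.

step 1: expand (4,3) (f=6, h=4) → closed; open now [(3,1) g=1 f=8, (3,2) g=2 f=8, (3,3) g=3 f=8, (4,4) g=3 f=6, (5,1) g=1 f=6]

expanded=(4,3); open=[(3,1) g=1 f=8, (3,2) g=2 f=8, (3,3) g=3 f=8, (4,4) g=3 f=6, (5,1) g=1 f=6]; closed=[(4,1), (4,2), (4,3)]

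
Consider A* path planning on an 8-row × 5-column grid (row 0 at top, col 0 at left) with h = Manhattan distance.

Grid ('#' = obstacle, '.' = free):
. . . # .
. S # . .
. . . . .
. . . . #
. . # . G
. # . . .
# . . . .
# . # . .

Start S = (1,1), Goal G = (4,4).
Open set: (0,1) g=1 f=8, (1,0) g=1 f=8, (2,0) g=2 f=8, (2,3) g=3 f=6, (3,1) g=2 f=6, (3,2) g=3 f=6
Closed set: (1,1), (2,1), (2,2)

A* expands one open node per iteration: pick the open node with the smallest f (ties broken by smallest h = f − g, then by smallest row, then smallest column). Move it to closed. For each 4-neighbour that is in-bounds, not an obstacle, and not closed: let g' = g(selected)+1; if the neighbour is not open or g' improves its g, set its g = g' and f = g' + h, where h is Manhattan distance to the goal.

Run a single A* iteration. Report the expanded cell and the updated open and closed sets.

expanded=(2,3); open=[(0,1) g=1 f=8, (1,0) g=1 f=8, (1,3) g=4 f=8, (2,0) g=2 f=8, (2,4) g=4 f=6, (3,1) g=2 f=6, (3,2) g=3 f=6, (3,3) g=4 f=6]; closed=[(1,1), (2,1), (2,2), (2,3)]

step 1: expand (2,3) (f=6, h=3) → closed; open now [(0,1) g=1 f=8, (1,0) g=1 f=8, (1,3) g=4 f=8, (2,0) g=2 f=8, (2,4) g=4 f=6, (3,1) g=2 f=6, (3,2) g=3 f=6, (3,3) g=4 f=6]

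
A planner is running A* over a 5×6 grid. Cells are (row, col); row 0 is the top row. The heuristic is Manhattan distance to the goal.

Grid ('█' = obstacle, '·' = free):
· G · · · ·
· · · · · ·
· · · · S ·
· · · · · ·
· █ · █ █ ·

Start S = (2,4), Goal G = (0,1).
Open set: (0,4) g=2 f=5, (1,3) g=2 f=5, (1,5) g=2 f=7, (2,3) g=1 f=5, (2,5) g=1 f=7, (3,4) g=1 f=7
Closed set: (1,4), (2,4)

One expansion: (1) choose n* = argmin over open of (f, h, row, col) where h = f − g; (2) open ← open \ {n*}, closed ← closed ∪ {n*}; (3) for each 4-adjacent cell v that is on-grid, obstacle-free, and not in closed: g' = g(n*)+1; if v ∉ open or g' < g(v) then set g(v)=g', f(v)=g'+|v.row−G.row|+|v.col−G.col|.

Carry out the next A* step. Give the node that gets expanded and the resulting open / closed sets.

step 1: expand (0,4) (f=5, h=3) → closed; open now [(0,3) g=3 f=5, (0,5) g=3 f=7, (1,3) g=2 f=5, (1,5) g=2 f=7, (2,3) g=1 f=5, (2,5) g=1 f=7, (3,4) g=1 f=7]

expanded=(0,4); open=[(0,3) g=3 f=5, (0,5) g=3 f=7, (1,3) g=2 f=5, (1,5) g=2 f=7, (2,3) g=1 f=5, (2,5) g=1 f=7, (3,4) g=1 f=7]; closed=[(0,4), (1,4), (2,4)]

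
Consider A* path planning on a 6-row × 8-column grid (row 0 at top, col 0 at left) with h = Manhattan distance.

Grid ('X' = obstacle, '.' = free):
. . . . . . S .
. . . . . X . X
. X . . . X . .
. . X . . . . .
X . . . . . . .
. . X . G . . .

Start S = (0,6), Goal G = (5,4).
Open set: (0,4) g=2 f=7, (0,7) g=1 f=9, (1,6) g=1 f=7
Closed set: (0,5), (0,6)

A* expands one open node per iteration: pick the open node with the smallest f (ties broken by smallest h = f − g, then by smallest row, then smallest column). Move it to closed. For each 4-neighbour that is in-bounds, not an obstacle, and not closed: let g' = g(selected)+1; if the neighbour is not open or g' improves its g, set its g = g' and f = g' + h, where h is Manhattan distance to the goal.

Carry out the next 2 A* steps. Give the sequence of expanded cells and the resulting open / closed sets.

step 1: expand (0,4) (f=7, h=5) → closed; open now [(0,3) g=3 f=9, (0,7) g=1 f=9, (1,4) g=3 f=7, (1,6) g=1 f=7]
step 2: expand (1,4) (f=7, h=4) → closed; open now [(0,3) g=3 f=9, (0,7) g=1 f=9, (1,3) g=4 f=9, (1,6) g=1 f=7, (2,4) g=4 f=7]

order=[(0,4) → (1,4)]; open=[(0,3) g=3 f=9, (0,7) g=1 f=9, (1,3) g=4 f=9, (1,6) g=1 f=7, (2,4) g=4 f=7]; closed=[(0,4), (0,5), (0,6), (1,4)]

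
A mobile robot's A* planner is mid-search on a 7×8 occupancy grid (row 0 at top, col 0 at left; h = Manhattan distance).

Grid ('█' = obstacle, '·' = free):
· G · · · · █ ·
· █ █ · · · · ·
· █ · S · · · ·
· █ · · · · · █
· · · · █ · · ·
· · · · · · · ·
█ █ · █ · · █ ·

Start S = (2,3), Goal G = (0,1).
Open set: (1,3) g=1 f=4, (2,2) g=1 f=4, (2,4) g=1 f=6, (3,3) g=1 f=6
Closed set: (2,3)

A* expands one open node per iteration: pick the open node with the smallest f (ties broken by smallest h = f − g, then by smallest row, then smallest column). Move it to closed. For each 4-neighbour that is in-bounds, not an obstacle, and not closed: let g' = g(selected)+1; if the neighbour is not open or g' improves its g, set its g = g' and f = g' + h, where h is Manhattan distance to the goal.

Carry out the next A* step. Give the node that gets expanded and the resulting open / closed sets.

step 1: expand (1,3) (f=4, h=3) → closed; open now [(0,3) g=2 f=4, (1,4) g=2 f=6, (2,2) g=1 f=4, (2,4) g=1 f=6, (3,3) g=1 f=6]

expanded=(1,3); open=[(0,3) g=2 f=4, (1,4) g=2 f=6, (2,2) g=1 f=4, (2,4) g=1 f=6, (3,3) g=1 f=6]; closed=[(1,3), (2,3)]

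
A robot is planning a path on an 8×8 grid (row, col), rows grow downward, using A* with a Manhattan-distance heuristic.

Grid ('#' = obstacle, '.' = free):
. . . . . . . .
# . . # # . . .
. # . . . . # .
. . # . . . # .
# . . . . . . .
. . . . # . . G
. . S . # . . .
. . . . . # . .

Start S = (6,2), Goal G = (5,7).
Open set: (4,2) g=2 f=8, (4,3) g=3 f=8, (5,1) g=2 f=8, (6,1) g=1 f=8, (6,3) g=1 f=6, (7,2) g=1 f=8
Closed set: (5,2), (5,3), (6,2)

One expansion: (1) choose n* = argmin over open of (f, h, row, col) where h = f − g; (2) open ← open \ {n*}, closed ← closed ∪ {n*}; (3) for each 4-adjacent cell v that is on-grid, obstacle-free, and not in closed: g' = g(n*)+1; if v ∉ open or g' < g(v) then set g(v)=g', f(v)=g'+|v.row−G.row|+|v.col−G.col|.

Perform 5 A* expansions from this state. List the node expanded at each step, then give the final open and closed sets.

step 1: expand (6,3) (f=6, h=5) → closed; open now [(4,2) g=2 f=8, (4,3) g=3 f=8, (5,1) g=2 f=8, (6,1) g=1 f=8, (7,2) g=1 f=8, (7,3) g=2 f=8]
step 2: expand (4,3) (f=8, h=5) → closed; open now [(3,3) g=4 f=10, (4,2) g=2 f=8, (4,4) g=4 f=8, (5,1) g=2 f=8, (6,1) g=1 f=8, (7,2) g=1 f=8, (7,3) g=2 f=8]
step 3: expand (4,4) (f=8, h=4) → closed; open now [(3,3) g=4 f=10, (3,4) g=5 f=10, (4,2) g=2 f=8, (4,5) g=5 f=8, (5,1) g=2 f=8, (6,1) g=1 f=8, (7,2) g=1 f=8, (7,3) g=2 f=8]
step 4: expand (4,5) (f=8, h=3) → closed; open now [(3,3) g=4 f=10, (3,4) g=5 f=10, (3,5) g=6 f=10, (4,2) g=2 f=8, (4,6) g=6 f=8, (5,1) g=2 f=8, (5,5) g=6 f=8, (6,1) g=1 f=8, (7,2) g=1 f=8, (7,3) g=2 f=8]
step 5: expand (4,6) (f=8, h=2) → closed; open now [(3,3) g=4 f=10, (3,4) g=5 f=10, (3,5) g=6 f=10, (4,2) g=2 f=8, (4,7) g=7 f=8, (5,1) g=2 f=8, (5,5) g=6 f=8, (5,6) g=7 f=8, (6,1) g=1 f=8, (7,2) g=1 f=8, (7,3) g=2 f=8]

order=[(6,3) → (4,3) → (4,4) → (4,5) → (4,6)]; open=[(3,3) g=4 f=10, (3,4) g=5 f=10, (3,5) g=6 f=10, (4,2) g=2 f=8, (4,7) g=7 f=8, (5,1) g=2 f=8, (5,5) g=6 f=8, (5,6) g=7 f=8, (6,1) g=1 f=8, (7,2) g=1 f=8, (7,3) g=2 f=8]; closed=[(4,3), (4,4), (4,5), (4,6), (5,2), (5,3), (6,2), (6,3)]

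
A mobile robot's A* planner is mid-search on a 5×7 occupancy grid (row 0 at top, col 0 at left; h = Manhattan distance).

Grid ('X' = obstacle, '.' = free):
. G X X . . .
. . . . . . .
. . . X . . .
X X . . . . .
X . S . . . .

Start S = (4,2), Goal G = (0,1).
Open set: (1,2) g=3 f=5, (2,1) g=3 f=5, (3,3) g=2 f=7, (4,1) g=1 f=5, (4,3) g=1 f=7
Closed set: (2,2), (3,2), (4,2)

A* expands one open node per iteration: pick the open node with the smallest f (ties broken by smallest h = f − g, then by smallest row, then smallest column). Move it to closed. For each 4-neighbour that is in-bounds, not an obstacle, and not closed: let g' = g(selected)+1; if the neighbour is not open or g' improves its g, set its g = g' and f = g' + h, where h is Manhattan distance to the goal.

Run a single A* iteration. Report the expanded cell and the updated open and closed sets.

expanded=(1,2); open=[(1,1) g=4 f=5, (1,3) g=4 f=7, (2,1) g=3 f=5, (3,3) g=2 f=7, (4,1) g=1 f=5, (4,3) g=1 f=7]; closed=[(1,2), (2,2), (3,2), (4,2)]

step 1: expand (1,2) (f=5, h=2) → closed; open now [(1,1) g=4 f=5, (1,3) g=4 f=7, (2,1) g=3 f=5, (3,3) g=2 f=7, (4,1) g=1 f=5, (4,3) g=1 f=7]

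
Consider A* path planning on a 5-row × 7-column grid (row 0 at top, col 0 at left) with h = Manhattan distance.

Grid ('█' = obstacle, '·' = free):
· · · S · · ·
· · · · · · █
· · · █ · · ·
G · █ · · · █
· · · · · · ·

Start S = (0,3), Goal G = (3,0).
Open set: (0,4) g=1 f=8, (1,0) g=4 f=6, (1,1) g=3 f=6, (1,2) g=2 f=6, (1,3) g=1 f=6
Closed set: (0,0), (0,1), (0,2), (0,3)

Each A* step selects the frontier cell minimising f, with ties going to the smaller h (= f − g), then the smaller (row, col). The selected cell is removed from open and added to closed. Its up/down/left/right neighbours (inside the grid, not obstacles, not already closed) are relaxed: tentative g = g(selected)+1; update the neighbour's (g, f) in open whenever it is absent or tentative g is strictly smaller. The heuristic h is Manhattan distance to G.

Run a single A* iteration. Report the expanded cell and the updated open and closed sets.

expanded=(1,0); open=[(0,4) g=1 f=8, (1,1) g=3 f=6, (1,2) g=2 f=6, (1,3) g=1 f=6, (2,0) g=5 f=6]; closed=[(0,0), (0,1), (0,2), (0,3), (1,0)]

step 1: expand (1,0) (f=6, h=2) → closed; open now [(0,4) g=1 f=8, (1,1) g=3 f=6, (1,2) g=2 f=6, (1,3) g=1 f=6, (2,0) g=5 f=6]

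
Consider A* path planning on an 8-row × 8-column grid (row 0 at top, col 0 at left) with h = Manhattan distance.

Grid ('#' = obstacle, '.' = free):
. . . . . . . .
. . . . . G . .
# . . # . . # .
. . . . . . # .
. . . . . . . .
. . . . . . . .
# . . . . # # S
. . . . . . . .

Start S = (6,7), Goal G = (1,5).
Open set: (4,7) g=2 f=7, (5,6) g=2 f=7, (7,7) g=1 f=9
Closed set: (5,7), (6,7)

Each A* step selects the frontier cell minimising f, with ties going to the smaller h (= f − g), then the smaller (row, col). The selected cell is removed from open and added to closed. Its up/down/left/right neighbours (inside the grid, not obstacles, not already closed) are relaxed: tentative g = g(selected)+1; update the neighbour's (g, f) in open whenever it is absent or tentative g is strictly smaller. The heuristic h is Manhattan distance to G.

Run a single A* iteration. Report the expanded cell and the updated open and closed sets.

step 1: expand (4,7) (f=7, h=5) → closed; open now [(3,7) g=3 f=7, (4,6) g=3 f=7, (5,6) g=2 f=7, (7,7) g=1 f=9]

expanded=(4,7); open=[(3,7) g=3 f=7, (4,6) g=3 f=7, (5,6) g=2 f=7, (7,7) g=1 f=9]; closed=[(4,7), (5,7), (6,7)]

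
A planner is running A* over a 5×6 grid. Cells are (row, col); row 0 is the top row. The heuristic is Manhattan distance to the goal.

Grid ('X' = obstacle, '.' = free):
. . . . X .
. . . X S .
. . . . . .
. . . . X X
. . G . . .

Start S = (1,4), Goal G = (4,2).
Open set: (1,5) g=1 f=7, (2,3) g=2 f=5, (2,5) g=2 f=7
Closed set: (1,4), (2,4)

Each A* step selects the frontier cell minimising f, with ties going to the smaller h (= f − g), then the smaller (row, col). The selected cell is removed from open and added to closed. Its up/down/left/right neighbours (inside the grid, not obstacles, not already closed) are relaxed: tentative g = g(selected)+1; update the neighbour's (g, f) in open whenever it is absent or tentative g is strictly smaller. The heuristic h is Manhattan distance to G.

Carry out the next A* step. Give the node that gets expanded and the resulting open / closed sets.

expanded=(2,3); open=[(1,5) g=1 f=7, (2,2) g=3 f=5, (2,5) g=2 f=7, (3,3) g=3 f=5]; closed=[(1,4), (2,3), (2,4)]

step 1: expand (2,3) (f=5, h=3) → closed; open now [(1,5) g=1 f=7, (2,2) g=3 f=5, (2,5) g=2 f=7, (3,3) g=3 f=5]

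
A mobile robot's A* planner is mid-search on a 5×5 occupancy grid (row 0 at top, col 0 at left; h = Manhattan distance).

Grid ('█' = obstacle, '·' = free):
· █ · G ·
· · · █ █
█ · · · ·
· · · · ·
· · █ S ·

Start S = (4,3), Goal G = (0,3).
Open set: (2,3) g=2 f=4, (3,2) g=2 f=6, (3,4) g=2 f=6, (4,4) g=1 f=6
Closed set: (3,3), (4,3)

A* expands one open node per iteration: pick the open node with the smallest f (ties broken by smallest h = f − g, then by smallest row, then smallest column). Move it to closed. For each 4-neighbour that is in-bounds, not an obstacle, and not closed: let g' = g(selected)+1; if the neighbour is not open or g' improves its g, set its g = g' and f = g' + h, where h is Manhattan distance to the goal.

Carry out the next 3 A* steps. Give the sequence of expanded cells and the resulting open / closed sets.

order=[(2,3) → (2,2) → (1,2)]; open=[(0,2) g=5 f=6, (1,1) g=5 f=8, (2,1) g=4 f=8, (2,4) g=3 f=6, (3,2) g=2 f=6, (3,4) g=2 f=6, (4,4) g=1 f=6]; closed=[(1,2), (2,2), (2,3), (3,3), (4,3)]

step 1: expand (2,3) (f=4, h=2) → closed; open now [(2,2) g=3 f=6, (2,4) g=3 f=6, (3,2) g=2 f=6, (3,4) g=2 f=6, (4,4) g=1 f=6]
step 2: expand (2,2) (f=6, h=3) → closed; open now [(1,2) g=4 f=6, (2,1) g=4 f=8, (2,4) g=3 f=6, (3,2) g=2 f=6, (3,4) g=2 f=6, (4,4) g=1 f=6]
step 3: expand (1,2) (f=6, h=2) → closed; open now [(0,2) g=5 f=6, (1,1) g=5 f=8, (2,1) g=4 f=8, (2,4) g=3 f=6, (3,2) g=2 f=6, (3,4) g=2 f=6, (4,4) g=1 f=6]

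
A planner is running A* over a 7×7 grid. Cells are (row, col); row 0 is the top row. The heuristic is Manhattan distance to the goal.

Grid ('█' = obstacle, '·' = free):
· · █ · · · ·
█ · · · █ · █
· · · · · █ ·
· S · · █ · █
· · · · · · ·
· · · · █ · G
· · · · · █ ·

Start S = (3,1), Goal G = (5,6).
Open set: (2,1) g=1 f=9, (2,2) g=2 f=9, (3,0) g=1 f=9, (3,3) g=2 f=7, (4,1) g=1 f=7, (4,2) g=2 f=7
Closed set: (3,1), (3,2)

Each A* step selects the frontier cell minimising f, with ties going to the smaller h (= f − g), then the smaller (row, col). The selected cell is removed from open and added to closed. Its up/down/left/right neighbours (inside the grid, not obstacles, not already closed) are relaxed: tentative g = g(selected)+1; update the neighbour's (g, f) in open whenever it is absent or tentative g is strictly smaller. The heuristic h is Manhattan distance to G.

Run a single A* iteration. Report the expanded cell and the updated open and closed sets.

expanded=(3,3); open=[(2,1) g=1 f=9, (2,2) g=2 f=9, (2,3) g=3 f=9, (3,0) g=1 f=9, (4,1) g=1 f=7, (4,2) g=2 f=7, (4,3) g=3 f=7]; closed=[(3,1), (3,2), (3,3)]

step 1: expand (3,3) (f=7, h=5) → closed; open now [(2,1) g=1 f=9, (2,2) g=2 f=9, (2,3) g=3 f=9, (3,0) g=1 f=9, (4,1) g=1 f=7, (4,2) g=2 f=7, (4,3) g=3 f=7]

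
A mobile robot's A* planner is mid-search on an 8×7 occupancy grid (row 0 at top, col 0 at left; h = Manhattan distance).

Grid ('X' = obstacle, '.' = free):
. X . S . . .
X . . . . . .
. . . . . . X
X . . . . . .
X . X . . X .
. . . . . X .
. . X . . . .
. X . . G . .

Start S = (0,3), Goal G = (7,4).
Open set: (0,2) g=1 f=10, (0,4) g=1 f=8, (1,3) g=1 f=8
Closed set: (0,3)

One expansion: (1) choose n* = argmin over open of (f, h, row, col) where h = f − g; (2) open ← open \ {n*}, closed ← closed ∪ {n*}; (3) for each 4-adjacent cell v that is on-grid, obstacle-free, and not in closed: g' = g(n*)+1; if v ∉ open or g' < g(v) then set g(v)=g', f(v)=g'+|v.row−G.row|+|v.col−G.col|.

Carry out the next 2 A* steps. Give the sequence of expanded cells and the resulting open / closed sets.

order=[(0,4) → (1,4)]; open=[(0,2) g=1 f=10, (0,5) g=2 f=10, (1,3) g=1 f=8, (1,5) g=3 f=10, (2,4) g=3 f=8]; closed=[(0,3), (0,4), (1,4)]

step 1: expand (0,4) (f=8, h=7) → closed; open now [(0,2) g=1 f=10, (0,5) g=2 f=10, (1,3) g=1 f=8, (1,4) g=2 f=8]
step 2: expand (1,4) (f=8, h=6) → closed; open now [(0,2) g=1 f=10, (0,5) g=2 f=10, (1,3) g=1 f=8, (1,5) g=3 f=10, (2,4) g=3 f=8]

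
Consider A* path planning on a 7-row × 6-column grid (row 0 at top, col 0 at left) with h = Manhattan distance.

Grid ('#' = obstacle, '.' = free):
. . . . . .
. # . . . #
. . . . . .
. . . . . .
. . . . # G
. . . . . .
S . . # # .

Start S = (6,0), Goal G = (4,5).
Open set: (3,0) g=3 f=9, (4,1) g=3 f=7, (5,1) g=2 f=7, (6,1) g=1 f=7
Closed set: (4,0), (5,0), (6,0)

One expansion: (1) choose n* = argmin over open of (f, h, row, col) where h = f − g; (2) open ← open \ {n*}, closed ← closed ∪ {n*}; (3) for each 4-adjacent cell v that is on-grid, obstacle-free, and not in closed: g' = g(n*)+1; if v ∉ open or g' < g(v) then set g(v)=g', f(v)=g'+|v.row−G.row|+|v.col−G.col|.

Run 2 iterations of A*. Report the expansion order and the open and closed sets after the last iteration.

step 1: expand (4,1) (f=7, h=4) → closed; open now [(3,0) g=3 f=9, (3,1) g=4 f=9, (4,2) g=4 f=7, (5,1) g=2 f=7, (6,1) g=1 f=7]
step 2: expand (4,2) (f=7, h=3) → closed; open now [(3,0) g=3 f=9, (3,1) g=4 f=9, (3,2) g=5 f=9, (4,3) g=5 f=7, (5,1) g=2 f=7, (5,2) g=5 f=9, (6,1) g=1 f=7]

order=[(4,1) → (4,2)]; open=[(3,0) g=3 f=9, (3,1) g=4 f=9, (3,2) g=5 f=9, (4,3) g=5 f=7, (5,1) g=2 f=7, (5,2) g=5 f=9, (6,1) g=1 f=7]; closed=[(4,0), (4,1), (4,2), (5,0), (6,0)]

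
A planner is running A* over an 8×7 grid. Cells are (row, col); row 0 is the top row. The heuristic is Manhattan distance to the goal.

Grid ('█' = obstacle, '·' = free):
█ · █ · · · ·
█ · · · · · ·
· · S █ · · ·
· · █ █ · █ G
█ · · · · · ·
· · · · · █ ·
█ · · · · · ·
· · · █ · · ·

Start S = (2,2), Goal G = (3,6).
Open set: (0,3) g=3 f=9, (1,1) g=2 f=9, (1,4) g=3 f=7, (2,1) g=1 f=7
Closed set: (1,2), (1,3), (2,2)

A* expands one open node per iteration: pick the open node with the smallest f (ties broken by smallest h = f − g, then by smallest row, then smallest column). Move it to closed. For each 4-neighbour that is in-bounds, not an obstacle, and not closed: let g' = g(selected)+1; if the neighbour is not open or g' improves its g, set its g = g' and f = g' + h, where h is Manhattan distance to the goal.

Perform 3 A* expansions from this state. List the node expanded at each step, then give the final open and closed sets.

step 1: expand (1,4) (f=7, h=4) → closed; open now [(0,3) g=3 f=9, (0,4) g=4 f=9, (1,1) g=2 f=9, (1,5) g=4 f=7, (2,1) g=1 f=7, (2,4) g=4 f=7]
step 2: expand (1,5) (f=7, h=3) → closed; open now [(0,3) g=3 f=9, (0,4) g=4 f=9, (0,5) g=5 f=9, (1,1) g=2 f=9, (1,6) g=5 f=7, (2,1) g=1 f=7, (2,4) g=4 f=7, (2,5) g=5 f=7]
step 3: expand (1,6) (f=7, h=2) → closed; open now [(0,3) g=3 f=9, (0,4) g=4 f=9, (0,5) g=5 f=9, (0,6) g=6 f=9, (1,1) g=2 f=9, (2,1) g=1 f=7, (2,4) g=4 f=7, (2,5) g=5 f=7, (2,6) g=6 f=7]

order=[(1,4) → (1,5) → (1,6)]; open=[(0,3) g=3 f=9, (0,4) g=4 f=9, (0,5) g=5 f=9, (0,6) g=6 f=9, (1,1) g=2 f=9, (2,1) g=1 f=7, (2,4) g=4 f=7, (2,5) g=5 f=7, (2,6) g=6 f=7]; closed=[(1,2), (1,3), (1,4), (1,5), (1,6), (2,2)]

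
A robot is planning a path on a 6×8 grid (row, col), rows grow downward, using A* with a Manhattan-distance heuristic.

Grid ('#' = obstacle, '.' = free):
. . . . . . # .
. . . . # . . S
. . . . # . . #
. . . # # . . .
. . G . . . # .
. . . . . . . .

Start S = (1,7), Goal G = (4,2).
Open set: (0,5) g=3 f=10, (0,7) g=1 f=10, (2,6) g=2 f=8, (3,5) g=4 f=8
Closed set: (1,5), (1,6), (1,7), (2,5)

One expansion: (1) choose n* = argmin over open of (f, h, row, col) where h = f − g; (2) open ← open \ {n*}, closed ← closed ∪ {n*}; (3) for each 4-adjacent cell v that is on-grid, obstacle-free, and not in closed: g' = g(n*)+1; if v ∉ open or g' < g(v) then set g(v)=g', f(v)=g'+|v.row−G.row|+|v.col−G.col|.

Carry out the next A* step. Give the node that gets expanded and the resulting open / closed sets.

step 1: expand (3,5) (f=8, h=4) → closed; open now [(0,5) g=3 f=10, (0,7) g=1 f=10, (2,6) g=2 f=8, (3,6) g=5 f=10, (4,5) g=5 f=8]

expanded=(3,5); open=[(0,5) g=3 f=10, (0,7) g=1 f=10, (2,6) g=2 f=8, (3,6) g=5 f=10, (4,5) g=5 f=8]; closed=[(1,5), (1,6), (1,7), (2,5), (3,5)]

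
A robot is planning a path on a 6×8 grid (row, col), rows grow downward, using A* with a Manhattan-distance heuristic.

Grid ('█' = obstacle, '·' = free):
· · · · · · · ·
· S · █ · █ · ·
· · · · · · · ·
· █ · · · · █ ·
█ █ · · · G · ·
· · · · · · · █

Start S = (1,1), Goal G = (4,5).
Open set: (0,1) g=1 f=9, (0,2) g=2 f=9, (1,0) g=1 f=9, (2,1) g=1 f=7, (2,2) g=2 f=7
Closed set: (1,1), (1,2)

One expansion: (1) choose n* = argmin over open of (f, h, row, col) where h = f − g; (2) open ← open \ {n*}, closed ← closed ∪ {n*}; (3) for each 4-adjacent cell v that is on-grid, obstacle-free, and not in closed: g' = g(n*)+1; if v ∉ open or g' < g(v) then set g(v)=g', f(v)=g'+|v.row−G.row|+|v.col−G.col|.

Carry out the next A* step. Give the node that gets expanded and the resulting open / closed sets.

step 1: expand (2,2) (f=7, h=5) → closed; open now [(0,1) g=1 f=9, (0,2) g=2 f=9, (1,0) g=1 f=9, (2,1) g=1 f=7, (2,3) g=3 f=7, (3,2) g=3 f=7]

expanded=(2,2); open=[(0,1) g=1 f=9, (0,2) g=2 f=9, (1,0) g=1 f=9, (2,1) g=1 f=7, (2,3) g=3 f=7, (3,2) g=3 f=7]; closed=[(1,1), (1,2), (2,2)]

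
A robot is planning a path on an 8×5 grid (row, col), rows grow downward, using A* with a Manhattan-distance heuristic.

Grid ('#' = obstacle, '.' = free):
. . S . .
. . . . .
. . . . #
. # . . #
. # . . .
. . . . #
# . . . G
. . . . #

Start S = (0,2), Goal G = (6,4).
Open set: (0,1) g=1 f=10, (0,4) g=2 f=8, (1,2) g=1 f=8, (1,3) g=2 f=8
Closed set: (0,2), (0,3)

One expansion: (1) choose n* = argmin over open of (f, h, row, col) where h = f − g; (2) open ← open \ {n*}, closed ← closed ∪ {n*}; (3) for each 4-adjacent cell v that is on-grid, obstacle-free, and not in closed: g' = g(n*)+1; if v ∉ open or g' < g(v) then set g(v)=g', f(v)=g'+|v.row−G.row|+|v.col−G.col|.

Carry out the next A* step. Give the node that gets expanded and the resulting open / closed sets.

step 1: expand (0,4) (f=8, h=6) → closed; open now [(0,1) g=1 f=10, (1,2) g=1 f=8, (1,3) g=2 f=8, (1,4) g=3 f=8]

expanded=(0,4); open=[(0,1) g=1 f=10, (1,2) g=1 f=8, (1,3) g=2 f=8, (1,4) g=3 f=8]; closed=[(0,2), (0,3), (0,4)]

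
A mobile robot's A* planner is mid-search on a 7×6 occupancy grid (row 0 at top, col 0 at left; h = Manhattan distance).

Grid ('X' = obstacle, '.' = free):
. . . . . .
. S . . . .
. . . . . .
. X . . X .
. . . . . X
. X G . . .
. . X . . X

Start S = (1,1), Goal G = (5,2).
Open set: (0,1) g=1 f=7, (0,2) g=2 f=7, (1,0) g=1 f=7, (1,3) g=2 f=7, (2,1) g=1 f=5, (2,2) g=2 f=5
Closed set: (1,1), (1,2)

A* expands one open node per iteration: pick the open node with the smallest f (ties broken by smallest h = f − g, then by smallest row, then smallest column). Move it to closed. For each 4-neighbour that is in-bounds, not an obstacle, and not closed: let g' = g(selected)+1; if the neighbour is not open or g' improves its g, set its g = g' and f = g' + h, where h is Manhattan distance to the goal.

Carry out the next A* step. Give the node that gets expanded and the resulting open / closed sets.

step 1: expand (2,2) (f=5, h=3) → closed; open now [(0,1) g=1 f=7, (0,2) g=2 f=7, (1,0) g=1 f=7, (1,3) g=2 f=7, (2,1) g=1 f=5, (2,3) g=3 f=7, (3,2) g=3 f=5]

expanded=(2,2); open=[(0,1) g=1 f=7, (0,2) g=2 f=7, (1,0) g=1 f=7, (1,3) g=2 f=7, (2,1) g=1 f=5, (2,3) g=3 f=7, (3,2) g=3 f=5]; closed=[(1,1), (1,2), (2,2)]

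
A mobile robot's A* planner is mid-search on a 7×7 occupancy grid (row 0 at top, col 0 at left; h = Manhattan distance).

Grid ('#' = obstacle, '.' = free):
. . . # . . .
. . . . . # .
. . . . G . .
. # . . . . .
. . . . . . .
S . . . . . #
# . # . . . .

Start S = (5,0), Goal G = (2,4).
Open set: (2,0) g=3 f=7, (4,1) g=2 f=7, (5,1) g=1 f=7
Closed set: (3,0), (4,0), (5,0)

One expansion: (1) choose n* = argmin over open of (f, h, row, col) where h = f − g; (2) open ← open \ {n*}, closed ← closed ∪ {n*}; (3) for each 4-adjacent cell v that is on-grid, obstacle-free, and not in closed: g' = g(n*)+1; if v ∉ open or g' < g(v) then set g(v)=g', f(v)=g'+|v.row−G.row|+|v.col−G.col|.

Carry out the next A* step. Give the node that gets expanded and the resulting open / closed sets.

expanded=(2,0); open=[(1,0) g=4 f=9, (2,1) g=4 f=7, (4,1) g=2 f=7, (5,1) g=1 f=7]; closed=[(2,0), (3,0), (4,0), (5,0)]

step 1: expand (2,0) (f=7, h=4) → closed; open now [(1,0) g=4 f=9, (2,1) g=4 f=7, (4,1) g=2 f=7, (5,1) g=1 f=7]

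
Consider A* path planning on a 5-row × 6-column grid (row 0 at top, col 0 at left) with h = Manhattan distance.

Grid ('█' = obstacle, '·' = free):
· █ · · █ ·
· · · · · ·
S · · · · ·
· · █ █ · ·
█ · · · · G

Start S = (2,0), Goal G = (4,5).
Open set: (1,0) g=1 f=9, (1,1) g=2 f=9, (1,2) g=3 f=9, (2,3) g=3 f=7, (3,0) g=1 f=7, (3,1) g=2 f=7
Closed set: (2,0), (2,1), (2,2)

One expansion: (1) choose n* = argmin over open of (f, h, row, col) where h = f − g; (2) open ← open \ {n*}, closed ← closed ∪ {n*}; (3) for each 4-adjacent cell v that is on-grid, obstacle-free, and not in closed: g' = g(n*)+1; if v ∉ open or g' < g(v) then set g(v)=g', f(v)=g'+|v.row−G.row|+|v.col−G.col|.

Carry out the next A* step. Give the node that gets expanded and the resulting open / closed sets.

step 1: expand (2,3) (f=7, h=4) → closed; open now [(1,0) g=1 f=9, (1,1) g=2 f=9, (1,2) g=3 f=9, (1,3) g=4 f=9, (2,4) g=4 f=7, (3,0) g=1 f=7, (3,1) g=2 f=7]

expanded=(2,3); open=[(1,0) g=1 f=9, (1,1) g=2 f=9, (1,2) g=3 f=9, (1,3) g=4 f=9, (2,4) g=4 f=7, (3,0) g=1 f=7, (3,1) g=2 f=7]; closed=[(2,0), (2,1), (2,2), (2,3)]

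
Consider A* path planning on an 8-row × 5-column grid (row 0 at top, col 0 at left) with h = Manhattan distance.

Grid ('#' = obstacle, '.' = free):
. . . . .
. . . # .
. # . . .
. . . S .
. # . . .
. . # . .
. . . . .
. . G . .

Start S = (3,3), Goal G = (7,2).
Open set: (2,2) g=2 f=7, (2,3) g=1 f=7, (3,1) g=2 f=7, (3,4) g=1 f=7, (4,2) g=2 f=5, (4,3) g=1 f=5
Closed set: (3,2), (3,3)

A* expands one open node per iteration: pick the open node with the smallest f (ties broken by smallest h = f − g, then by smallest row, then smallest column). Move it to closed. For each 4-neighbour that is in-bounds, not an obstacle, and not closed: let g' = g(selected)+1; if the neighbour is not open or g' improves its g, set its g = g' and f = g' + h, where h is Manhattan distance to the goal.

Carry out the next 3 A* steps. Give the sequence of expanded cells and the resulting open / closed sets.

order=[(4,2) → (4,3) → (5,3)]; open=[(2,2) g=2 f=7, (2,3) g=1 f=7, (3,1) g=2 f=7, (3,4) g=1 f=7, (4,4) g=2 f=7, (5,4) g=3 f=7, (6,3) g=3 f=5]; closed=[(3,2), (3,3), (4,2), (4,3), (5,3)]

step 1: expand (4,2) (f=5, h=3) → closed; open now [(2,2) g=2 f=7, (2,3) g=1 f=7, (3,1) g=2 f=7, (3,4) g=1 f=7, (4,3) g=1 f=5]
step 2: expand (4,3) (f=5, h=4) → closed; open now [(2,2) g=2 f=7, (2,3) g=1 f=7, (3,1) g=2 f=7, (3,4) g=1 f=7, (4,4) g=2 f=7, (5,3) g=2 f=5]
step 3: expand (5,3) (f=5, h=3) → closed; open now [(2,2) g=2 f=7, (2,3) g=1 f=7, (3,1) g=2 f=7, (3,4) g=1 f=7, (4,4) g=2 f=7, (5,4) g=3 f=7, (6,3) g=3 f=5]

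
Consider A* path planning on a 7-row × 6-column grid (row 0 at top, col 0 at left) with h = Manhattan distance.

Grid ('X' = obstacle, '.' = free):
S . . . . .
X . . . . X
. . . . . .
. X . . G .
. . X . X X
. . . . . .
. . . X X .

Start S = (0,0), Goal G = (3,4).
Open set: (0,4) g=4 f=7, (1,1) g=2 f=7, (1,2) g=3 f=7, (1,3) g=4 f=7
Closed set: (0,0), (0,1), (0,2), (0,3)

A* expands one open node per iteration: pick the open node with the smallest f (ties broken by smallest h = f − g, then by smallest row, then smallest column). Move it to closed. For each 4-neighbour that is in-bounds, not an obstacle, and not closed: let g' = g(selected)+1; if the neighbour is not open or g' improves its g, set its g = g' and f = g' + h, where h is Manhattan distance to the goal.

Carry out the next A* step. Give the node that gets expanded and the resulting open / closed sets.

step 1: expand (0,4) (f=7, h=3) → closed; open now [(0,5) g=5 f=9, (1,1) g=2 f=7, (1,2) g=3 f=7, (1,3) g=4 f=7, (1,4) g=5 f=7]

expanded=(0,4); open=[(0,5) g=5 f=9, (1,1) g=2 f=7, (1,2) g=3 f=7, (1,3) g=4 f=7, (1,4) g=5 f=7]; closed=[(0,0), (0,1), (0,2), (0,3), (0,4)]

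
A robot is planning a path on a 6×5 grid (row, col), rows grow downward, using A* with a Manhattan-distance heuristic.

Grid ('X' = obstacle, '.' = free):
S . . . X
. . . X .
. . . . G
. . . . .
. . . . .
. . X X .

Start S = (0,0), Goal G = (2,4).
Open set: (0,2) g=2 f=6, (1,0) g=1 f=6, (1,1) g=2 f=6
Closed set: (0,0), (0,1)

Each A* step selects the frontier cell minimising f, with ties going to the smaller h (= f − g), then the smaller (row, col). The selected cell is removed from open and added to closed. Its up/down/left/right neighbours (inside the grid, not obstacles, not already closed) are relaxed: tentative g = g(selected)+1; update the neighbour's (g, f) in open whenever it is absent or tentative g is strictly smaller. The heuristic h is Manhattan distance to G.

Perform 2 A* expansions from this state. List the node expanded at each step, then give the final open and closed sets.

order=[(0,2) → (0,3)]; open=[(1,0) g=1 f=6, (1,1) g=2 f=6, (1,2) g=3 f=6]; closed=[(0,0), (0,1), (0,2), (0,3)]

step 1: expand (0,2) (f=6, h=4) → closed; open now [(0,3) g=3 f=6, (1,0) g=1 f=6, (1,1) g=2 f=6, (1,2) g=3 f=6]
step 2: expand (0,3) (f=6, h=3) → closed; open now [(1,0) g=1 f=6, (1,1) g=2 f=6, (1,2) g=3 f=6]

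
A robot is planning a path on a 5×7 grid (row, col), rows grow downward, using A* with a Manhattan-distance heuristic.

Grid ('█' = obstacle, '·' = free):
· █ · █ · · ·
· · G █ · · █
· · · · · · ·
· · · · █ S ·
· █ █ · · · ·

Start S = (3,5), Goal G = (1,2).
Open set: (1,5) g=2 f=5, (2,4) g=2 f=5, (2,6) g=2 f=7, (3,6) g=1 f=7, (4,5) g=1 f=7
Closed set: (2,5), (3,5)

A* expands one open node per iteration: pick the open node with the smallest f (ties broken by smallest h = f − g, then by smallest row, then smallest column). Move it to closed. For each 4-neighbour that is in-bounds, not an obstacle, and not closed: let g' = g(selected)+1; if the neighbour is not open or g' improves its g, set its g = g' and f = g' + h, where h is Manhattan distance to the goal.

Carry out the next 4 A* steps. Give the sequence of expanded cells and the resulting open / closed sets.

step 1: expand (1,5) (f=5, h=3) → closed; open now [(0,5) g=3 f=7, (1,4) g=3 f=5, (2,4) g=2 f=5, (2,6) g=2 f=7, (3,6) g=1 f=7, (4,5) g=1 f=7]
step 2: expand (1,4) (f=5, h=2) → closed; open now [(0,4) g=4 f=7, (0,5) g=3 f=7, (2,4) g=2 f=5, (2,6) g=2 f=7, (3,6) g=1 f=7, (4,5) g=1 f=7]
step 3: expand (2,4) (f=5, h=3) → closed; open now [(0,4) g=4 f=7, (0,5) g=3 f=7, (2,3) g=3 f=5, (2,6) g=2 f=7, (3,6) g=1 f=7, (4,5) g=1 f=7]
step 4: expand (2,3) (f=5, h=2) → closed; open now [(0,4) g=4 f=7, (0,5) g=3 f=7, (2,2) g=4 f=5, (2,6) g=2 f=7, (3,3) g=4 f=7, (3,6) g=1 f=7, (4,5) g=1 f=7]

order=[(1,5) → (1,4) → (2,4) → (2,3)]; open=[(0,4) g=4 f=7, (0,5) g=3 f=7, (2,2) g=4 f=5, (2,6) g=2 f=7, (3,3) g=4 f=7, (3,6) g=1 f=7, (4,5) g=1 f=7]; closed=[(1,4), (1,5), (2,3), (2,4), (2,5), (3,5)]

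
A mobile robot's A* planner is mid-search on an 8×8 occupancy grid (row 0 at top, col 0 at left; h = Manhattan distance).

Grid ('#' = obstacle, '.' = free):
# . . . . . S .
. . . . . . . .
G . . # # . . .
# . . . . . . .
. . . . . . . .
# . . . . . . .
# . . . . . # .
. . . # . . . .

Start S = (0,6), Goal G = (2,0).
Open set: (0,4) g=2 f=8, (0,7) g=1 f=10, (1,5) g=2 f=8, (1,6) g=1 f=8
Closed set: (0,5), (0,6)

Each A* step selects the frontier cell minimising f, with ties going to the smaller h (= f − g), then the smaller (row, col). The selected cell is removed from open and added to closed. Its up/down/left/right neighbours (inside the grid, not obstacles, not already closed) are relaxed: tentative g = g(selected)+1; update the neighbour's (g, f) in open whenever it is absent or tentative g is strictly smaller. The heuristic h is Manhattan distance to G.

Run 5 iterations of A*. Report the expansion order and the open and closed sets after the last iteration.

order=[(0,4) → (0,3) → (0,2) → (0,1) → (1,1)]; open=[(0,7) g=1 f=10, (1,0) g=7 f=8, (1,2) g=5 f=8, (1,3) g=4 f=8, (1,4) g=3 f=8, (1,5) g=2 f=8, (1,6) g=1 f=8, (2,1) g=7 f=8]; closed=[(0,1), (0,2), (0,3), (0,4), (0,5), (0,6), (1,1)]

step 1: expand (0,4) (f=8, h=6) → closed; open now [(0,3) g=3 f=8, (0,7) g=1 f=10, (1,4) g=3 f=8, (1,5) g=2 f=8, (1,6) g=1 f=8]
step 2: expand (0,3) (f=8, h=5) → closed; open now [(0,2) g=4 f=8, (0,7) g=1 f=10, (1,3) g=4 f=8, (1,4) g=3 f=8, (1,5) g=2 f=8, (1,6) g=1 f=8]
step 3: expand (0,2) (f=8, h=4) → closed; open now [(0,1) g=5 f=8, (0,7) g=1 f=10, (1,2) g=5 f=8, (1,3) g=4 f=8, (1,4) g=3 f=8, (1,5) g=2 f=8, (1,6) g=1 f=8]
step 4: expand (0,1) (f=8, h=3) → closed; open now [(0,7) g=1 f=10, (1,1) g=6 f=8, (1,2) g=5 f=8, (1,3) g=4 f=8, (1,4) g=3 f=8, (1,5) g=2 f=8, (1,6) g=1 f=8]
step 5: expand (1,1) (f=8, h=2) → closed; open now [(0,7) g=1 f=10, (1,0) g=7 f=8, (1,2) g=5 f=8, (1,3) g=4 f=8, (1,4) g=3 f=8, (1,5) g=2 f=8, (1,6) g=1 f=8, (2,1) g=7 f=8]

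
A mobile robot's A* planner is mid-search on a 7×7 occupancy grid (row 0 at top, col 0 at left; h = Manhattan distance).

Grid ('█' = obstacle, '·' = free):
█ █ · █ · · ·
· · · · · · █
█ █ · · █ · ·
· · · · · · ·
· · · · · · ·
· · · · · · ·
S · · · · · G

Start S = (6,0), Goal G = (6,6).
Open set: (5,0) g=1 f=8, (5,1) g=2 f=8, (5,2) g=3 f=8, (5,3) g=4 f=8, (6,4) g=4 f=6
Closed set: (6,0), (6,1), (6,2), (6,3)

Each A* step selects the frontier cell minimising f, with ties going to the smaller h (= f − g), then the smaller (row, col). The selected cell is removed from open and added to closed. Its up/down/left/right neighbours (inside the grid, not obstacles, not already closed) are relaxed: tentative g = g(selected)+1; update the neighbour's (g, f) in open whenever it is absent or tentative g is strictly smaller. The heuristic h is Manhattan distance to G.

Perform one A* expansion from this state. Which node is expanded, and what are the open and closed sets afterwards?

expanded=(6,4); open=[(5,0) g=1 f=8, (5,1) g=2 f=8, (5,2) g=3 f=8, (5,3) g=4 f=8, (5,4) g=5 f=8, (6,5) g=5 f=6]; closed=[(6,0), (6,1), (6,2), (6,3), (6,4)]

step 1: expand (6,4) (f=6, h=2) → closed; open now [(5,0) g=1 f=8, (5,1) g=2 f=8, (5,2) g=3 f=8, (5,3) g=4 f=8, (5,4) g=5 f=8, (6,5) g=5 f=6]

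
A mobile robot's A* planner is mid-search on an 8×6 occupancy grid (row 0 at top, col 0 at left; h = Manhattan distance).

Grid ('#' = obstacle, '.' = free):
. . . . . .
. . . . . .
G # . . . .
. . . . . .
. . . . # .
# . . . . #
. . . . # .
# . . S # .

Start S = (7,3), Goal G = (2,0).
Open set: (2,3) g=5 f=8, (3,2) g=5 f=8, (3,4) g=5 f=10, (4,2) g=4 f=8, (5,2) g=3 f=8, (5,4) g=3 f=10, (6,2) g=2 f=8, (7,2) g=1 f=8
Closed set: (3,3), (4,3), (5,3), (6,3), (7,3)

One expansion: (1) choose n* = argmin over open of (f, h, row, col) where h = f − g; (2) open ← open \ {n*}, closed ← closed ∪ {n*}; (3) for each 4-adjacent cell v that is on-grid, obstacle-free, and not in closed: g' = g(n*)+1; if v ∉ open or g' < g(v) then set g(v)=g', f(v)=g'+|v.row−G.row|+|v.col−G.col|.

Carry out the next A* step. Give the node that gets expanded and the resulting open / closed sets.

expanded=(2,3); open=[(1,3) g=6 f=10, (2,2) g=6 f=8, (2,4) g=6 f=10, (3,2) g=5 f=8, (3,4) g=5 f=10, (4,2) g=4 f=8, (5,2) g=3 f=8, (5,4) g=3 f=10, (6,2) g=2 f=8, (7,2) g=1 f=8]; closed=[(2,3), (3,3), (4,3), (5,3), (6,3), (7,3)]

step 1: expand (2,3) (f=8, h=3) → closed; open now [(1,3) g=6 f=10, (2,2) g=6 f=8, (2,4) g=6 f=10, (3,2) g=5 f=8, (3,4) g=5 f=10, (4,2) g=4 f=8, (5,2) g=3 f=8, (5,4) g=3 f=10, (6,2) g=2 f=8, (7,2) g=1 f=8]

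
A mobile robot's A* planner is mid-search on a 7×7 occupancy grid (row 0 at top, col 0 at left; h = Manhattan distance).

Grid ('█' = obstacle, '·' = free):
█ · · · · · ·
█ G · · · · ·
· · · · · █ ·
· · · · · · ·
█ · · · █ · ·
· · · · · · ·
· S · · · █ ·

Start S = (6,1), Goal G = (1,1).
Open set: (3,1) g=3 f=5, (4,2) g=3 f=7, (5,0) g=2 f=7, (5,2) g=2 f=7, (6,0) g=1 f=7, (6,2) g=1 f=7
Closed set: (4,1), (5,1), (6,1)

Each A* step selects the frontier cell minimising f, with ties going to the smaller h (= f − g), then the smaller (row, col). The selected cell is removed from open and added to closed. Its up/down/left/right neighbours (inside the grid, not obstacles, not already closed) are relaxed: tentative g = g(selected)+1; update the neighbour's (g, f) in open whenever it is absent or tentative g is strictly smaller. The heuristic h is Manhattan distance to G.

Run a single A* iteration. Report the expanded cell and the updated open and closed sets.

expanded=(3,1); open=[(2,1) g=4 f=5, (3,0) g=4 f=7, (3,2) g=4 f=7, (4,2) g=3 f=7, (5,0) g=2 f=7, (5,2) g=2 f=7, (6,0) g=1 f=7, (6,2) g=1 f=7]; closed=[(3,1), (4,1), (5,1), (6,1)]

step 1: expand (3,1) (f=5, h=2) → closed; open now [(2,1) g=4 f=5, (3,0) g=4 f=7, (3,2) g=4 f=7, (4,2) g=3 f=7, (5,0) g=2 f=7, (5,2) g=2 f=7, (6,0) g=1 f=7, (6,2) g=1 f=7]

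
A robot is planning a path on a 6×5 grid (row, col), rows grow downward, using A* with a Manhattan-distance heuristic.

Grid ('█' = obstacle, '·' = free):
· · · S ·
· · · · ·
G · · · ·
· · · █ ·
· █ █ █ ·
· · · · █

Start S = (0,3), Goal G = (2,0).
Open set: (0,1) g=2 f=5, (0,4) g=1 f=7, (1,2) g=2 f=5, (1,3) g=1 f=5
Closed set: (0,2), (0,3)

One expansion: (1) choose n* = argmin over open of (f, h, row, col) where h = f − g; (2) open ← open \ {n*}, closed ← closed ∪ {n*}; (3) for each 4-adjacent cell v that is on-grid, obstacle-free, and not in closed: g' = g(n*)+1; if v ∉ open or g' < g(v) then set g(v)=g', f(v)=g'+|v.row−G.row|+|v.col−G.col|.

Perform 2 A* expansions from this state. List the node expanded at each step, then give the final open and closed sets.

step 1: expand (0,1) (f=5, h=3) → closed; open now [(0,0) g=3 f=5, (0,4) g=1 f=7, (1,1) g=3 f=5, (1,2) g=2 f=5, (1,3) g=1 f=5]
step 2: expand (0,0) (f=5, h=2) → closed; open now [(0,4) g=1 f=7, (1,0) g=4 f=5, (1,1) g=3 f=5, (1,2) g=2 f=5, (1,3) g=1 f=5]

order=[(0,1) → (0,0)]; open=[(0,4) g=1 f=7, (1,0) g=4 f=5, (1,1) g=3 f=5, (1,2) g=2 f=5, (1,3) g=1 f=5]; closed=[(0,0), (0,1), (0,2), (0,3)]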